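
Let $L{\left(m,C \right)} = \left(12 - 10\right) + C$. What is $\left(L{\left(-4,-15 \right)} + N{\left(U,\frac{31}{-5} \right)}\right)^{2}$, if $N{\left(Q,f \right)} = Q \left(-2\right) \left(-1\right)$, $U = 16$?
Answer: $361$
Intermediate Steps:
$N{\left(Q,f \right)} = 2 Q$ ($N{\left(Q,f \right)} = - 2 Q \left(-1\right) = 2 Q$)
$L{\left(m,C \right)} = 2 + C$
$\left(L{\left(-4,-15 \right)} + N{\left(U,\frac{31}{-5} \right)}\right)^{2} = \left(\left(2 - 15\right) + 2 \cdot 16\right)^{2} = \left(-13 + 32\right)^{2} = 19^{2} = 361$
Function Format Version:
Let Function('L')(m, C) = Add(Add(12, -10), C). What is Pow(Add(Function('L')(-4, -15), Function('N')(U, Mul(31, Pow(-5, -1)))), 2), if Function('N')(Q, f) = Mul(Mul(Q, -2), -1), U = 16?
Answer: 361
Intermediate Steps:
Function('N')(Q, f) = Mul(2, Q) (Function('N')(Q, f) = Mul(Mul(-2, Q), -1) = Mul(2, Q))
Function('L')(m, C) = Add(2, C)
Pow(Add(Function('L')(-4, -15), Function('N')(U, Mul(31, Pow(-5, -1)))), 2) = Pow(Add(Add(2, -15), Mul(2, 16)), 2) = Pow(Add(-13, 32), 2) = Pow(19, 2) = 361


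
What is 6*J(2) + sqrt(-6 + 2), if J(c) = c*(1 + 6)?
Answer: 84 + 2*I ≈ 84.0 + 2.0*I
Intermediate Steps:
J(c) = 7*c (J(c) = c*7 = 7*c)
6*J(2) + sqrt(-6 + 2) = 6*(7*2) + sqrt(-6 + 2) = 6*14 + sqrt(-4) = 84 + 2*I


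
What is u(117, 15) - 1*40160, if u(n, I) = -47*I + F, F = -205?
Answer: -41070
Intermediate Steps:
u(n, I) = -205 - 47*I (u(n, I) = -47*I - 205 = -205 - 47*I)
u(117, 15) - 1*40160 = (-205 - 47*15) - 1*40160 = (-205 - 705) - 40160 = -910 - 40160 = -41070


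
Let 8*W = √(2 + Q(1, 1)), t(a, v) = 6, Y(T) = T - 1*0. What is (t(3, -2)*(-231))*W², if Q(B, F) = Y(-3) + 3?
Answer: -693/16 ≈ -43.313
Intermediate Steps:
Y(T) = T (Y(T) = T + 0 = T)
Q(B, F) = 0 (Q(B, F) = -3 + 3 = 0)
W = √2/8 (W = √(2 + 0)/8 = √2/8 ≈ 0.17678)
(t(3, -2)*(-231))*W² = (6*(-231))*(√2/8)² = -1386*1/32 = -693/16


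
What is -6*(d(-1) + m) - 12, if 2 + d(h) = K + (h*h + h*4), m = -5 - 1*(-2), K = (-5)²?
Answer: -114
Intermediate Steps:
K = 25
m = -3 (m = -5 + 2 = -3)
d(h) = 23 + h² + 4*h (d(h) = -2 + (25 + (h*h + h*4)) = -2 + (25 + (h² + 4*h)) = -2 + (25 + h² + 4*h) = 23 + h² + 4*h)
-6*(d(-1) + m) - 12 = -6*((23 + (-1)² + 4*(-1)) - 3) - 12 = -6*((23 + 1 - 4) - 3) - 12 = -6*(20 - 3) - 12 = -6*17 - 12 = -102 - 12 = -114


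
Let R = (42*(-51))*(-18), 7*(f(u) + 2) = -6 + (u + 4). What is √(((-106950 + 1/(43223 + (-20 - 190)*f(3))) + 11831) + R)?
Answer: I*√107588129812334/43613 ≈ 237.83*I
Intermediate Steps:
f(u) = -16/7 + u/7 (f(u) = -2 + (-6 + (u + 4))/7 = -2 + (-6 + (4 + u))/7 = -2 + (-2 + u)/7 = -2 + (-2/7 + u/7) = -16/7 + u/7)
R = 38556 (R = -2142*(-18) = 38556)
√(((-106950 + 1/(43223 + (-20 - 190)*f(3))) + 11831) + R) = √(((-106950 + 1/(43223 + (-20 - 190)*(-16/7 + (⅐)*3))) + 11831) + 38556) = √(((-106950 + 1/(43223 - 210*(-16/7 + 3/7))) + 11831) + 38556) = √(((-106950 + 1/(43223 - 210*(-13/7))) + 11831) + 38556) = √(((-106950 + 1/(43223 + 390)) + 11831) + 38556) = √(((-106950 + 1/43613) + 11831) + 38556) = √((-4664410349/43613 + 11831) + 38556) = √(-4148424946/43613 + 38556) = √(-2466882118/43613) = I*√107588129812334/43613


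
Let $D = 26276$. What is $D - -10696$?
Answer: $36972$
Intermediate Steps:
$D - -10696 = 26276 - -10696 = 26276 + 10696 = 36972$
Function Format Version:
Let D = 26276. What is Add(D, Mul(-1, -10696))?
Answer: 36972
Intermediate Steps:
Add(D, Mul(-1, -10696)) = Add(26276, Mul(-1, -10696)) = Add(26276, 10696) = 36972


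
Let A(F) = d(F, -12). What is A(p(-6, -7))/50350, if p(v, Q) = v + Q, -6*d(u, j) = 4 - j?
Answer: -4/75525 ≈ -5.2963e-5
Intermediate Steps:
d(u, j) = -⅔ + j/6 (d(u, j) = -(4 - j)/6 = -⅔ + j/6)
p(v, Q) = Q + v
A(F) = -8/3 (A(F) = -⅔ + (⅙)*(-12) = -⅔ - 2 = -8/3)
A(p(-6, -7))/50350 = -8/3/50350 = -8/3*1/50350 = -4/75525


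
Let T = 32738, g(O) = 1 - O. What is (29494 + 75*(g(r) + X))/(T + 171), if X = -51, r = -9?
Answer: 26419/32909 ≈ 0.80279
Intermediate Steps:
(29494 + 75*(g(r) + X))/(T + 171) = (29494 + 75*((1 - 1*(-9)) - 51))/(32738 + 171) = (29494 + 75*((1 + 9) - 51))/32909 = (29494 + 75*(10 - 51))*(1/32909) = (29494 + 75*(-41))*(1/32909) = (29494 - 3075)*(1/32909) = 26419*(1/32909) = 26419/32909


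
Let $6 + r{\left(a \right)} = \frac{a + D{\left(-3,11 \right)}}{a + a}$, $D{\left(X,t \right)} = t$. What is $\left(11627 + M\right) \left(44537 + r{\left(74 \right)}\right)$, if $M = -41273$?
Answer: $- \frac{97693545879}{74} \approx -1.3202 \cdot 10^{9}$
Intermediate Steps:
$r{\left(a \right)} = -6 + \frac{11 + a}{2 a}$ ($r{\left(a \right)} = -6 + \frac{a + 11}{a + a} = -6 + \frac{11 + a}{2 a}$)
$\left(11627 + M\right) \left(44537 + r{\left(74 \right)}\right) = \left(11627 - 41273\right) \left(44537 + \frac{11 \left(1 - 74\right)}{2 \cdot 74}\right) = - 29646 \left(44537 + \frac{11}{2} \cdot \frac{1}{74} \left(1 - 74\right)\right) = - 29646 \left(44537 + \frac{11}{2} \cdot \frac{1}{74} \left(-73\right)\right) = - 29646 \left(44537 - \frac{803}{148}\right) = \left(-29646\right) \frac{6590673}{148} = - \frac{97693545879}{74}$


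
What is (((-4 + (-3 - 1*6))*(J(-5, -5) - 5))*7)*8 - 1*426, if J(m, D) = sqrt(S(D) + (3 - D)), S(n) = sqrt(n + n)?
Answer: 3214 - 728*sqrt(8 + I*sqrt(10)) ≈ 1116.5 - 399.51*I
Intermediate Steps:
S(n) = sqrt(2)*sqrt(n) (S(n) = sqrt(2*n) = sqrt(2)*sqrt(n))
J(m, D) = sqrt(3 - D + sqrt(2)*sqrt(D)) (J(m, D) = sqrt(sqrt(2)*sqrt(D) + (3 - D)) = sqrt(3 - D + sqrt(2)*sqrt(D)))
(((-4 + (-3 - 1*6))*(J(-5, -5) - 5))*7)*8 - 1*426 = (((-4 + (-3 - 1*6))*(sqrt(3 - 1*(-5) + sqrt(2)*sqrt(-5)) - 5))*7)*8 - 1*426 = (((-4 + (-3 - 6))*(sqrt(3 + 5 + sqrt(2)*(I*sqrt(5))) - 5))*7)*8 - 426 = (((-4 - 9)*(sqrt(3 + 5 + I*sqrt(10)) - 5))*7)*8 - 426 = (-13*(sqrt(8 + I*sqrt(10)) - 5)*7)*8 - 426 = (-13*(-5 + sqrt(8 + I*sqrt(10)))*7)*8 - 426 = ((65 - 13*sqrt(8 + I*sqrt(10)))*7)*8 - 426 = (455 - 91*sqrt(8 + I*sqrt(10)))*8 - 426 = (3640 - 728*sqrt(8 + I*sqrt(10))) - 426 = 3214 - 728*sqrt(8 + I*sqrt(10))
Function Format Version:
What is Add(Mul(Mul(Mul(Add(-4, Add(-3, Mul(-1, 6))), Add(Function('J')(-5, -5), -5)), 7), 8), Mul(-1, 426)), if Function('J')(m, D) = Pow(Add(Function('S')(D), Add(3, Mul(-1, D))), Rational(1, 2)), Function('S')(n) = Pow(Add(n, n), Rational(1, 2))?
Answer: Add(3214, Mul(-728, Pow(Add(8, Mul(I, Pow(10, Rational(1, 2)))), Rational(1, 2)))) ≈ Add(1116.5, Mul(-399.51, I))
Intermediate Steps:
Function('S')(n) = Mul(Pow(2, Rational(1, 2)), Pow(n, Rational(1, 2))) (Function('S')(n) = Pow(Mul(2, n), Rational(1, 2)) = Mul(Pow(2, Rational(1, 2)), Pow(n, Rational(1, 2))))
Function('J')(m, D) = Pow(Add(3, Mul(-1, D), Mul(Pow(2, Rational(1, 2)), Pow(D, Rational(1, 2)))), Rational(1, 2)) (Function('J')(m, D) = Pow(Add(Mul(Pow(2, Rational(1, 2)), Pow(D, Rational(1, 2))), Add(3, Mul(-1, D))), Rational(1, 2)) = Pow(Add(3, Mul(-1, D), Mul(Pow(2, Rational(1, 2)), Pow(D, Rational(1, 2)))), Rational(1, 2)))
Add(Mul(Mul(Mul(Add(-4, Add(-3, Mul(-1, 6))), Add(Function('J')(-5, -5), -5)), 7), 8), Mul(-1, 426)) = Add(Mul(Mul(Mul(Add(-4, Add(-3, Mul(-1, 6))), Add(Pow(Add(3, Mul(-1, -5), Mul(Pow(2, Rational(1, 2)), Pow(-5, Rational(1, 2)))), Rational(1, 2)), -5)), 7), 8), Mul(-1, 426)) = Add(Mul(Mul(Mul(Add(-4, Add(-3, -6)), Add(Pow(Add(3, 5, Mul(Pow(2, Rational(1, 2)), Mul(I, Pow(5, Rational(1, 2))))), Rational(1, 2)), -5)), 7), 8), -426) = Add(Mul(Mul(Mul(Add(-4, -9), Add(Pow(Add(3, 5, Mul(I, Pow(10, Rational(1, 2)))), Rational(1, 2)), -5)), 7), 8), -426) = Add(Mul(Mul(Mul(-13, Add(Pow(Add(8, Mul(I, Pow(10, Rational(1, 2)))), Rational(1, 2)), -5)), 7), 8), -426) = Add(Mul(Mul(Mul(-13, Add(-5, Pow(Add(8, Mul(I, Pow(10, Rational(1, 2)))), Rational(1, 2)))), 7), 8), -426) = Add(Mul(Mul(Add(65, Mul(-13, Pow(Add(8, Mul(I, Pow(10, Rational(1, 2)))), Rational(1, 2)))), 7), 8), -426) = Add(Mul(Add(455, Mul(-91, Pow(Add(8, Mul(I, Pow(10, Rational(1, 2)))), Rational(1, 2)))), 8), -426) = Add(Add(3640, Mul(-728, Pow(Add(8, Mul(I, Pow(10, Rational(1, 2)))), Rational(1, 2)))), -426) = Add(3214, Mul(-728, Pow(Add(8, Mul(I, Pow(10, Rational(1, 2)))), Rational(1, 2))))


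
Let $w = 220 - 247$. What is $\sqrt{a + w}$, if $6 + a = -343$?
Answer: $2 i \sqrt{94} \approx 19.391 i$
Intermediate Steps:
$w = -27$
$a = -349$ ($a = -6 - 343 = -349$)
$\sqrt{a + w} = \sqrt{-349 - 27} = \sqrt{-376} = 2 i \sqrt{94}$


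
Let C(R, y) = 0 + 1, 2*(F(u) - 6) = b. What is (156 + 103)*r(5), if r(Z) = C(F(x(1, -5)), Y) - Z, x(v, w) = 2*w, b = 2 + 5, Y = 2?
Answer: -1036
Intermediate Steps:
b = 7
F(u) = 19/2 (F(u) = 6 + (½)*7 = 6 + 7/2 = 19/2)
C(R, y) = 1
r(Z) = 1 - Z
(156 + 103)*r(5) = (156 + 103)*(1 - 1*5) = 259*(1 - 5) = 259*(-4) = -1036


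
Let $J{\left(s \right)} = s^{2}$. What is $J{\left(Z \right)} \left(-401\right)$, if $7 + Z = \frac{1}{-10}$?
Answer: $- \frac{2021441}{100} \approx -20214.0$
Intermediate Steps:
$Z = - \frac{71}{10}$ ($Z = -7 + \frac{1}{-10} = -7 - \frac{1}{10} = - \frac{71}{10} \approx -7.1$)
$J{\left(Z \right)} \left(-401\right) = \left(- \frac{71}{10}\right)^{2} \left(-401\right) = \frac{5041}{100} \left(-401\right) = - \frac{2021441}{100}$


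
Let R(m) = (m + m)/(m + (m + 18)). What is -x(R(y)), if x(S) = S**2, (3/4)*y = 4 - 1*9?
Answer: -400/49 ≈ -8.1633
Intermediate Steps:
y = -20/3 (y = 4*(4 - 1*9)/3 = 4*(4 - 9)/3 = (4/3)*(-5) = -20/3 ≈ -6.6667)
R(m) = 2*m/(18 + 2*m) (R(m) = (2*m)/(m + (18 + m)) = (2*m)/(18 + 2*m) = 2*m/(18 + 2*m))
-x(R(y)) = -(-20/(3*(9 - 20/3)))**2 = -(-20/(3*7/3))**2 = -(-20/3*3/7)**2 = -(-20/7)**2 = -1*400/49 = -400/49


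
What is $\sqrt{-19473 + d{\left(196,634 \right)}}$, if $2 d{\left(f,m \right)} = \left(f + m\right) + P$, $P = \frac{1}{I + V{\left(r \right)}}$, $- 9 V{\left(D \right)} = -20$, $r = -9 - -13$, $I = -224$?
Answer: $\frac{i \sqrt{75927385910}}{1996} \approx 138.05 i$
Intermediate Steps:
$r = 4$ ($r = -9 + 13 = 4$)
$V{\left(D \right)} = \frac{20}{9}$ ($V{\left(D \right)} = \left(- \frac{1}{9}\right) \left(-20\right) = \frac{20}{9}$)
$P = - \frac{9}{1996}$ ($P = \frac{1}{-224 + \frac{20}{9}} = \frac{1}{- \frac{1996}{9}} = - \frac{9}{1996} \approx -0.004509$)
$d{\left(f,m \right)} = - \frac{9}{3992} + \frac{f}{2} + \frac{m}{2}$ ($d{\left(f,m \right)} = \frac{\left(f + m\right) - \frac{9}{1996}}{2} = \frac{- \frac{9}{1996} + f + m}{2} = - \frac{9}{3992} + \frac{f}{2} + \frac{m}{2}$)
$\sqrt{-19473 + d{\left(196,634 \right)}} = \sqrt{-19473 + \left(- \frac{9}{3992} + \frac{1}{2} \cdot 196 + \frac{1}{2} \cdot 634\right)} = \sqrt{-19473 + \left(- \frac{9}{3992} + 98 + 317\right)} = \sqrt{-19473 + \frac{1656671}{3992}} = \sqrt{- \frac{76079545}{3992}} = \frac{i \sqrt{75927385910}}{1996}$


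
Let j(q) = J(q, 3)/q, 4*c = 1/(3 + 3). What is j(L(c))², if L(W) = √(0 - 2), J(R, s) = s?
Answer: -9/2 ≈ -4.5000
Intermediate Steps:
c = 1/24 (c = 1/(4*(3 + 3)) = (¼)/6 = (¼)*(⅙) = 1/24 ≈ 0.041667)
L(W) = I*√2 (L(W) = √(-2) = I*√2)
j(q) = 3/q
j(L(c))² = (3/((I*√2)))² = (3*(-I*√2/2))² = (-3*I*√2/2)² = -9/2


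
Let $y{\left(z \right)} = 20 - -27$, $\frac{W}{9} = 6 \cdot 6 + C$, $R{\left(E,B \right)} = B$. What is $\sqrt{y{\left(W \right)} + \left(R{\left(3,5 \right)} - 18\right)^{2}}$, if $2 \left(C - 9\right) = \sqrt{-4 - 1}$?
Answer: $6 \sqrt{6} \approx 14.697$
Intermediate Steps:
$C = 9 + \frac{i \sqrt{5}}{2}$ ($C = 9 + \frac{\sqrt{-4 - 1}}{2} = 9 + \frac{\sqrt{-5}}{2} = 9 + \frac{i \sqrt{5}}{2} \approx 9.0 + 1.118 i$)
$W = 405 + \frac{9 i \sqrt{5}}{2}$ ($W = 9 \left(6 \cdot 6 + \left(9 + \frac{i \sqrt{5}}{2}\right)\right) = 9 \left(36 + \left(9 + \frac{i \sqrt{5}}{2}\right)\right) = 9 \left(45 + \frac{i \sqrt{5}}{2}\right) = 405 + \frac{9 i \sqrt{5}}{2} \approx 405.0 + 10.062 i$)
$y{\left(z \right)} = 47$ ($y{\left(z \right)} = 20 + 27 = 47$)
$\sqrt{y{\left(W \right)} + \left(R{\left(3,5 \right)} - 18\right)^{2}} = \sqrt{47 + \left(5 - 18\right)^{2}} = \sqrt{47 + \left(-13\right)^{2}} = \sqrt{47 + 169} = \sqrt{216} = 6 \sqrt{6}$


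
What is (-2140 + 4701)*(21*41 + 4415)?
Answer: 13511836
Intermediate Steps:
(-2140 + 4701)*(21*41 + 4415) = 2561*(861 + 4415) = 2561*5276 = 13511836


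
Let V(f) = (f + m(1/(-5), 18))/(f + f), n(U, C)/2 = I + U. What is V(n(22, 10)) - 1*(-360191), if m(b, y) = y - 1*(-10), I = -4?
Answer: 3241727/9 ≈ 3.6019e+5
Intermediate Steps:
n(U, C) = -8 + 2*U (n(U, C) = 2*(-4 + U) = -8 + 2*U)
m(b, y) = 10 + y (m(b, y) = y + 10 = 10 + y)
V(f) = (28 + f)/(2*f) (V(f) = (f + (10 + 18))/(f + f) = (f + 28)/((2*f)) = (28 + f)*(1/(2*f)) = (28 + f)/(2*f))
V(n(22, 10)) - 1*(-360191) = (28 + (-8 + 2*22))/(2*(-8 + 2*22)) - 1*(-360191) = (28 + (-8 + 44))/(2*(-8 + 44)) + 360191 = (½)*(28 + 36)/36 + 360191 = (½)*(1/36)*64 + 360191 = 8/9 + 360191 = 3241727/9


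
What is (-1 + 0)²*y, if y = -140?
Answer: -140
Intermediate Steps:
(-1 + 0)²*y = (-1 + 0)²*(-140) = (-1)²*(-140) = 1*(-140) = -140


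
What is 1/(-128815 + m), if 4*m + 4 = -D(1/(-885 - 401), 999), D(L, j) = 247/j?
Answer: -3996/514748983 ≈ -7.7630e-6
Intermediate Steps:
m = -4243/3996 (m = -1 + (-247/999)/4 = -1 + (-1*247/999)/4 = -1 + (¼)*(-247/999) = -1 - 247/3996 = -4243/3996 ≈ -1.0618)
1/(-128815 + m) = 1/(-128815 - 4243/3996) = 1/(-514748983/3996) = -3996/514748983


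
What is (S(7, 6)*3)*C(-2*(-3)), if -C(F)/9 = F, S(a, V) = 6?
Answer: -972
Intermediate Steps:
C(F) = -9*F
(S(7, 6)*3)*C(-2*(-3)) = (6*3)*(-(-18)*(-3)) = 18*(-9*6) = 18*(-54) = -972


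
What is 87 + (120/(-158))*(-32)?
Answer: 8793/79 ≈ 111.30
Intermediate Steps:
87 + (120/(-158))*(-32) = 87 + (120*(-1/158))*(-32) = 87 - 60/79*(-32) = 87 + 1920/79 = 8793/79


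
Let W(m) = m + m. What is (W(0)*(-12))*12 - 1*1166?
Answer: -1166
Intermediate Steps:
W(m) = 2*m
(W(0)*(-12))*12 - 1*1166 = ((2*0)*(-12))*12 - 1*1166 = (0*(-12))*12 - 1166 = 0*12 - 1166 = 0 - 1166 = -1166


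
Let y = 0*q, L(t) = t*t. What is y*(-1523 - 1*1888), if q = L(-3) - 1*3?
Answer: 0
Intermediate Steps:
L(t) = t²
q = 6 (q = (-3)² - 1*3 = 9 - 3 = 6)
y = 0 (y = 0*6 = 0)
y*(-1523 - 1*1888) = 0*(-1523 - 1*1888) = 0*(-1523 - 1888) = 0*(-3411) = 0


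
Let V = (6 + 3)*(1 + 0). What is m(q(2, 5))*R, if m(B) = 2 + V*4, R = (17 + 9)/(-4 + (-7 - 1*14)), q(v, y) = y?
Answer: -988/25 ≈ -39.520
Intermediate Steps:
R = -26/25 (R = 26/(-4 + (-7 - 14)) = 26/(-4 - 21) = 26/(-25) = 26*(-1/25) = -26/25 ≈ -1.0400)
V = 9 (V = 9*1 = 9)
m(B) = 38 (m(B) = 2 + 9*4 = 2 + 36 = 38)
m(q(2, 5))*R = 38*(-26/25) = -988/25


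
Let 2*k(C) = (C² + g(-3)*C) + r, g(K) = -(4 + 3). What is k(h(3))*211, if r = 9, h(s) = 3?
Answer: -633/2 ≈ -316.50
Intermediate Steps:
g(K) = -7 (g(K) = -1*7 = -7)
k(C) = 9/2 + C²/2 - 7*C/2 (k(C) = ((C² - 7*C) + 9)/2 = (9 + C² - 7*C)/2 = 9/2 + C²/2 - 7*C/2)
k(h(3))*211 = (9/2 + (½)*3² - 7/2*3)*211 = (9/2 + (½)*9 - 21/2)*211 = (9/2 + 9/2 - 21/2)*211 = -3/2*211 = -633/2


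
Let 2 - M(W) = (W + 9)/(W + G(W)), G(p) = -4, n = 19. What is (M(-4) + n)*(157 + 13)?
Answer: 14705/4 ≈ 3676.3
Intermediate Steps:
M(W) = 2 - (9 + W)/(-4 + W) (M(W) = 2 - (W + 9)/(W - 4) = 2 - (9 + W)/(-4 + W))
(M(-4) + n)*(157 + 13) = ((-17 - 4)/(-4 - 4) + 19)*(157 + 13) = (-21/(-8) + 19)*170 = (-⅛*(-21) + 19)*170 = (21/8 + 19)*170 = (173/8)*170 = 14705/4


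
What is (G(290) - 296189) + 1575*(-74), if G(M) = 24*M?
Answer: -405779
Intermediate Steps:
(G(290) - 296189) + 1575*(-74) = (24*290 - 296189) + 1575*(-74) = (6960 - 296189) - 116550 = -289229 - 116550 = -405779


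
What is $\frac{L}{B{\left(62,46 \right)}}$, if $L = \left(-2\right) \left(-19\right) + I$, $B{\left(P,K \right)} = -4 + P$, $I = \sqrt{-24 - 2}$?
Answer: $\frac{19}{29} + \frac{i \sqrt{26}}{58} \approx 0.65517 + 0.087914 i$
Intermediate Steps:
$I = i \sqrt{26}$ ($I = \sqrt{-26} = i \sqrt{26} \approx 5.099 i$)
$L = 38 + i \sqrt{26}$ ($L = \left(-2\right) \left(-19\right) + i \sqrt{26} = 38 + i \sqrt{26} \approx 38.0 + 5.099 i$)
$\frac{L}{B{\left(62,46 \right)}} = \frac{38 + i \sqrt{26}}{-4 + 62} = \frac{38 + i \sqrt{26}}{58} = \left(38 + i \sqrt{26}\right) \frac{1}{58} = \frac{19}{29} + \frac{i \sqrt{26}}{58}$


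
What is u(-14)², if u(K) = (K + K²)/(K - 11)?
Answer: 33124/625 ≈ 52.998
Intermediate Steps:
u(K) = (K + K²)/(-11 + K)
u(-14)² = (-14*(1 - 14)/(-11 - 14))² = (-14*(-13)/(-25))² = (-14*(-1/25)*(-13))² = (-182/25)² = 33124/625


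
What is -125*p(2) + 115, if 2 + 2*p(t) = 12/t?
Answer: -135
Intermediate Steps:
p(t) = -1 + 6/t (p(t) = -1 + (12/t)/2 = -1 + 6/t)
-125*p(2) + 115 = -125*(6 - 1*2)/2 + 115 = -125*(6 - 2)/2 + 115 = -125*4/2 + 115 = -125*2 + 115 = -250 + 115 = -135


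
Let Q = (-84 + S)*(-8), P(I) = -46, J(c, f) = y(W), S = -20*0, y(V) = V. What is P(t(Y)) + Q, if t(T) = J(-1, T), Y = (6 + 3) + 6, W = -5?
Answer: 626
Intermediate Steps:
S = 0
Y = 15 (Y = 9 + 6 = 15)
J(c, f) = -5
t(T) = -5
Q = 672 (Q = (-84 + 0)*(-8) = -84*(-8) = 672)
P(t(Y)) + Q = -46 + 672 = 626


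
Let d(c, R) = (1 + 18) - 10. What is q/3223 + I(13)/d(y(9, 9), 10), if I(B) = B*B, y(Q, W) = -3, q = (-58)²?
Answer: 574963/29007 ≈ 19.822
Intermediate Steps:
q = 3364
d(c, R) = 9 (d(c, R) = 19 - 10 = 9)
I(B) = B²
q/3223 + I(13)/d(y(9, 9), 10) = 3364/3223 + 13²/9 = 3364*(1/3223) + 169*(⅑) = 3364/3223 + 169/9 = 574963/29007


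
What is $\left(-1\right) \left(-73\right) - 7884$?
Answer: $-7811$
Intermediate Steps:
$\left(-1\right) \left(-73\right) - 7884 = 73 - 7884 = -7811$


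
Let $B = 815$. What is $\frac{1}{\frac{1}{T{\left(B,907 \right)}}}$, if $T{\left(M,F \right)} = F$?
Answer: $907$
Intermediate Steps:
$\frac{1}{\frac{1}{T{\left(B,907 \right)}}} = \frac{1}{\frac{1}{907}} = 907$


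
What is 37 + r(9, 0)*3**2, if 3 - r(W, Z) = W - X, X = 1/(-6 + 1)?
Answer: -94/5 ≈ -18.800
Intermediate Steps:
X = -1/5 (X = 1/(-5) = -1/5 ≈ -0.20000)
r(W, Z) = 14/5 - W (r(W, Z) = 3 - (W - 1*(-1/5)) = 3 - (W + 1/5) = 3 - (1/5 + W) = 3 + (-1/5 - W) = 14/5 - W)
37 + r(9, 0)*3**2 = 37 + (14/5 - 1*9)*3**2 = 37 + (14/5 - 9)*9 = 37 - 31/5*9 = 37 - 279/5 = -94/5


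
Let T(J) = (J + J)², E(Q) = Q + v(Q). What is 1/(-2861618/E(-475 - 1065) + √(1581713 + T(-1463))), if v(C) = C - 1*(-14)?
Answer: -2193430197/21790182499340 + 7050267*√1127021/21790182499340 ≈ 0.00024283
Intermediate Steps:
v(C) = 14 + C (v(C) = C + 14 = 14 + C)
E(Q) = 14 + 2*Q (E(Q) = Q + (14 + Q) = 14 + 2*Q)
T(J) = 4*J² (T(J) = (2*J)² = 4*J²)
1/(-2861618/E(-475 - 1065) + √(1581713 + T(-1463))) = 1/(-2861618/(14 + 2*(-475 - 1065)) + √(1581713 + 4*(-1463)²)) = 1/(-2861618/(14 + 2*(-1540)) + √(1581713 + 4*2140369)) = 1/(-2861618/(14 - 3080) + √(1581713 + 8561476)) = 1/(-2861618/(-3066) + √10143189) = 1/(-2861618*(-1/3066) + 3*√1127021) = 1/(1430809/1533 + 3*√1127021)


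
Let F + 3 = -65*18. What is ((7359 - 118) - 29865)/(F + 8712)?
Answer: -3232/1077 ≈ -3.0009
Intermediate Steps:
F = -1173 (F = -3 - 65*18 = -3 - 1170 = -1173)
((7359 - 118) - 29865)/(F + 8712) = ((7359 - 118) - 29865)/(-1173 + 8712) = (7241 - 29865)/7539 = -22624*1/7539 = -3232/1077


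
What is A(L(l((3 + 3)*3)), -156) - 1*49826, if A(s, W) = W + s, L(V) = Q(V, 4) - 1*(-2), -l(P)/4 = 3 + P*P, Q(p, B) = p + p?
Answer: -52596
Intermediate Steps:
Q(p, B) = 2*p
l(P) = -12 - 4*P² (l(P) = -4*(3 + P*P) = -4*(3 + P²) = -12 - 4*P²)
L(V) = 2 + 2*V (L(V) = 2*V - 1*(-2) = 2*V + 2 = 2 + 2*V)
A(L(l((3 + 3)*3)), -156) - 1*49826 = (-156 + (2 + 2*(-12 - 4*9*(3 + 3)²))) - 1*49826 = (-156 + (2 + 2*(-12 - 4*(6*3)²))) - 49826 = (-156 + (2 + 2*(-12 - 4*18²))) - 49826 = (-156 + (2 + 2*(-12 - 4*324))) - 49826 = (-156 + (2 + 2*(-12 - 1296))) - 49826 = (-156 + (2 + 2*(-1308))) - 49826 = (-156 + (2 - 2616)) - 49826 = (-156 - 2614) - 49826 = -2770 - 49826 = -52596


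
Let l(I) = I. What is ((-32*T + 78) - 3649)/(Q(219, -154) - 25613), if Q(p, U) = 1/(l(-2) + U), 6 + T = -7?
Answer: 492180/3995629 ≈ 0.12318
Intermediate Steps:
T = -13 (T = -6 - 7 = -13)
Q(p, U) = 1/(-2 + U)
((-32*T + 78) - 3649)/(Q(219, -154) - 25613) = ((-32*(-13) + 78) - 3649)/(1/(-2 - 154) - 25613) = ((416 + 78) - 3649)/(1/(-156) - 25613) = (494 - 3649)/(-1/156 - 25613) = -3155/(-3995629/156) = -3155*(-156/3995629) = 492180/3995629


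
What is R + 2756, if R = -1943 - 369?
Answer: 444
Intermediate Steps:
R = -2312
R + 2756 = -2312 + 2756 = 444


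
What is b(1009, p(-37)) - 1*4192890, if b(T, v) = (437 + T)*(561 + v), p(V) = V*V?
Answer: -1402110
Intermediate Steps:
p(V) = V²
b(1009, p(-37)) - 1*4192890 = (245157 + 437*(-37)² + 561*1009 + 1009*(-37)²) - 1*4192890 = (245157 + 437*1369 + 566049 + 1009*1369) - 4192890 = (245157 + 598253 + 566049 + 1381321) - 4192890 = 2790780 - 4192890 = -1402110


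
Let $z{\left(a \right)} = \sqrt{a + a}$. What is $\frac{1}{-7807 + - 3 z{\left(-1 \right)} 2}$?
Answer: $\frac{i}{- 7807 i + 6 \sqrt{2}} \approx -0.00012809 + 1.3922 \cdot 10^{-7} i$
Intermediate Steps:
$z{\left(a \right)} = \sqrt{2} \sqrt{a}$ ($z{\left(a \right)} = \sqrt{2 a} = \sqrt{2} \sqrt{a}$)
$\frac{1}{-7807 + - 3 z{\left(-1 \right)} 2} = \frac{1}{-7807 + - 3 \sqrt{2} \sqrt{-1} \cdot 2} = \frac{1}{-7807 + - 3 \sqrt{2} i 2} = \frac{1}{-7807 + - 3 i \sqrt{2} \cdot 2} = \frac{1}{-7807 - 6 i \sqrt{2}}$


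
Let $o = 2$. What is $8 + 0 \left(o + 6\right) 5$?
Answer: $8$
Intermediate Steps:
$8 + 0 \left(o + 6\right) 5 = 8 + 0 \left(2 + 6\right) 5 = 8 + 0 \cdot 8 \cdot 5 = 8 + 0 \cdot 5 = 8 + 0 = 8$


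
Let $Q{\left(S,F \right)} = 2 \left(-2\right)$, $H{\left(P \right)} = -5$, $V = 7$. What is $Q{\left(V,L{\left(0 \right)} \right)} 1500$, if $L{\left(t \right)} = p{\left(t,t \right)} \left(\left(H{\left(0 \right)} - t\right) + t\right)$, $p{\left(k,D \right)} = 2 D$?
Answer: $-6000$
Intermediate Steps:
$L{\left(t \right)} = - 10 t$ ($L{\left(t \right)} = 2 t \left(\left(-5 - t\right) + t\right) = 2 t \left(-5\right) = - 10 t$)
$Q{\left(S,F \right)} = -4$
$Q{\left(V,L{\left(0 \right)} \right)} 1500 = \left(-4\right) 1500 = -6000$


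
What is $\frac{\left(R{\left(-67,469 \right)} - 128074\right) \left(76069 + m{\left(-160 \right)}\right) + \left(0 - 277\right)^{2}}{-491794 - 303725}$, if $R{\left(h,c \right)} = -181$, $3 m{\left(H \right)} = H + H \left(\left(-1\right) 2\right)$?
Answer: $\frac{29288979398}{2386557} \approx 12272.0$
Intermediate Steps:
$m{\left(H \right)} = - \frac{H}{3}$ ($m{\left(H \right)} = \frac{H + H \left(\left(-1\right) 2\right)}{3} = \frac{H + H \left(-2\right)}{3} = \frac{H - 2 H}{3} = \frac{\left(-1\right) H}{3} = - \frac{H}{3}$)
$\frac{\left(R{\left(-67,469 \right)} - 128074\right) \left(76069 + m{\left(-160 \right)}\right) + \left(0 - 277\right)^{2}}{-491794 - 303725} = \frac{\left(-181 - 128074\right) \left(76069 - - \frac{160}{3}\right) + \left(0 - 277\right)^{2}}{-491794 - 303725} = \frac{- 128255 \left(76069 + \frac{160}{3}\right) + \left(-277\right)^{2}}{-795519} = \left(\left(-128255\right) \frac{228367}{3} + 76729\right) \left(- \frac{1}{795519}\right) = \left(- \frac{29289209585}{3} + 76729\right) \left(- \frac{1}{795519}\right) = \left(- \frac{29288979398}{3}\right) \left(- \frac{1}{795519}\right) = \frac{29288979398}{2386557}$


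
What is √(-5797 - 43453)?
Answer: 5*I*√1970 ≈ 221.92*I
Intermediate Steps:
√(-5797 - 43453) = √(-49250) = 5*I*√1970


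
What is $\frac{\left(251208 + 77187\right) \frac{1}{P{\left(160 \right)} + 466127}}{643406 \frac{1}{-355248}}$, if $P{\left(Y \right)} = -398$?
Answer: $- \frac{19443611160}{49942138829} \approx -0.38932$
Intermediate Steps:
$\frac{\left(251208 + 77187\right) \frac{1}{P{\left(160 \right)} + 466127}}{643406 \frac{1}{-355248}} = \frac{\left(251208 + 77187\right) \frac{1}{-398 + 466127}}{643406 \frac{1}{-355248}} = \frac{328395 \cdot \frac{1}{465729}}{643406 \left(- \frac{1}{355248}\right)} = \frac{328395 \cdot \frac{1}{465729}}{- \frac{321703}{177624}} = \frac{109465}{155243} \left(- \frac{177624}{321703}\right) = - \frac{19443611160}{49942138829}$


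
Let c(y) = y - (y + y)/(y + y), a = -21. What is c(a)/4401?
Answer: -22/4401 ≈ -0.0049989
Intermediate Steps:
c(y) = -1 + y (c(y) = y - 2*y/(2*y) = y - 2*y*1/(2*y) = y - 1*1 = y - 1 = -1 + y)
c(a)/4401 = (-1 - 21)/4401 = -22*1/4401 = -22/4401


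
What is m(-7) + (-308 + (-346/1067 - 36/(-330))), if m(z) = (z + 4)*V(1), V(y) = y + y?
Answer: -1676338/5335 ≈ -314.22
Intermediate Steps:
V(y) = 2*y
m(z) = 8 + 2*z (m(z) = (z + 4)*(2*1) = (4 + z)*2 = 8 + 2*z)
m(-7) + (-308 + (-346/1067 - 36/(-330))) = (8 + 2*(-7)) + (-308 + (-346/1067 - 36/(-330))) = (8 - 14) + (-308 + (-346*1/1067 - 36*(-1/330))) = -6 + (-308 + (-346/1067 + 6/55)) = -6 + (-308 - 1148/5335) = -6 - 1644328/5335 = -1676338/5335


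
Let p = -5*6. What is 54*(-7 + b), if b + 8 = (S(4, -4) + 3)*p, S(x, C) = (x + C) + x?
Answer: -12150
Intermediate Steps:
S(x, C) = C + 2*x (S(x, C) = (C + x) + x = C + 2*x)
p = -30
b = -218 (b = -8 + ((-4 + 2*4) + 3)*(-30) = -8 + ((-4 + 8) + 3)*(-30) = -8 + (4 + 3)*(-30) = -8 + 7*(-30) = -8 - 210 = -218)
54*(-7 + b) = 54*(-7 - 218) = 54*(-225) = -12150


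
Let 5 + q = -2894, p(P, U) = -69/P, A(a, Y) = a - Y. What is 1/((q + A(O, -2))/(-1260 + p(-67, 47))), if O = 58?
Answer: 84351/190213 ≈ 0.44346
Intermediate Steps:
q = -2899 (q = -5 - 2894 = -2899)
1/((q + A(O, -2))/(-1260 + p(-67, 47))) = 1/((-2899 + (58 - 1*(-2)))/(-1260 - 69/(-67))) = 1/((-2899 + (58 + 2))/(-1260 - 69*(-1/67))) = 1/((-2899 + 60)/(-1260 + 69/67)) = 1/(-2839/(-84351/67)) = 1/(-2839*(-67/84351)) = 1/(190213/84351) = 84351/190213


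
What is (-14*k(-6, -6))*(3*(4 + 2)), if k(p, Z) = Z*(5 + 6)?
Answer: 16632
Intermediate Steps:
k(p, Z) = 11*Z (k(p, Z) = Z*11 = 11*Z)
(-14*k(-6, -6))*(3*(4 + 2)) = (-154*(-6))*(3*(4 + 2)) = (-14*(-66))*(3*6) = 924*18 = 16632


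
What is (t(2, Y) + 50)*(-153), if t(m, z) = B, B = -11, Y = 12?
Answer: -5967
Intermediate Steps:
t(m, z) = -11
(t(2, Y) + 50)*(-153) = (-11 + 50)*(-153) = 39*(-153) = -5967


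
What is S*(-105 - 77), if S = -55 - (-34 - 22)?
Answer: -182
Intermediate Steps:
S = 1 (S = -55 - 1*(-56) = -55 + 56 = 1)
S*(-105 - 77) = 1*(-105 - 77) = 1*(-182) = -182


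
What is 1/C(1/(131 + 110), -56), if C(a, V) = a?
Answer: 241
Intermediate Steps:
1/C(1/(131 + 110), -56) = 1/(1/(131 + 110)) = 1/(1/241) = 241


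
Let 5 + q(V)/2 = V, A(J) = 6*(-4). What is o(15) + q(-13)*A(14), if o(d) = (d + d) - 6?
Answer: 888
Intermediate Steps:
A(J) = -24
o(d) = -6 + 2*d (o(d) = 2*d - 6 = -6 + 2*d)
q(V) = -10 + 2*V
o(15) + q(-13)*A(14) = (-6 + 2*15) + (-10 + 2*(-13))*(-24) = (-6 + 30) + (-10 - 26)*(-24) = 24 - 36*(-24) = 24 + 864 = 888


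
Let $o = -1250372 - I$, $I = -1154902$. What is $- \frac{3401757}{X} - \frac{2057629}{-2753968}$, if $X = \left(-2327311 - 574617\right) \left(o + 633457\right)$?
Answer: $\frac{19121302466852765}{25592223641931536} \approx 0.74715$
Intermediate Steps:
$o = -95470$ ($o = -1250372 - -1154902 = -1250372 + 1154902 = -95470$)
$X = -1561199538936$ ($X = \left(-2327311 - 574617\right) \left(-95470 + 633457\right) = \left(-2901928\right) 537987 = -1561199538936$)
$- \frac{3401757}{X} - \frac{2057629}{-2753968} = - \frac{3401757}{-1561199538936} - \frac{2057629}{-2753968} = \left(-3401757\right) \left(- \frac{1}{1561199538936}\right) - - \frac{293947}{393424} = \frac{1133919}{520399846312} + \frac{293947}{393424} = \frac{19121302466852765}{25592223641931536}$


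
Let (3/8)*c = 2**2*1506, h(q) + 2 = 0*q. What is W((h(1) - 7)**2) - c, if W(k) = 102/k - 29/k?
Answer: -1301111/81 ≈ -16063.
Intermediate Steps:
h(q) = -2 (h(q) = -2 + 0*q = -2 + 0 = -2)
W(k) = 73/k
c = 16064 (c = 8*(2**2*1506)/3 = 8*(4*1506)/3 = (8/3)*6024 = 16064)
W((h(1) - 7)**2) - c = 73/((-2 - 7)**2) - 1*16064 = 73/((-9)**2) - 16064 = 73/81 - 16064 = -1301111/81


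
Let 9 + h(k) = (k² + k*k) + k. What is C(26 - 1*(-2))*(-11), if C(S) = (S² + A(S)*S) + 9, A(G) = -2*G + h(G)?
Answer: -480271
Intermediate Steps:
h(k) = -9 + k + 2*k² (h(k) = -9 + ((k² + k*k) + k) = -9 + ((k² + k²) + k) = -9 + (2*k² + k) = -9 + (k + 2*k²) = -9 + k + 2*k²)
A(G) = -9 - G + 2*G² (A(G) = -2*G + (-9 + G + 2*G²) = -9 - G + 2*G²)
C(S) = 9 + S² + S*(-9 - S + 2*S²) (C(S) = (S² + (-9 - S + 2*S²)*S) + 9 = (S² + S*(-9 - S + 2*S²)) + 9 = 9 + S² + S*(-9 - S + 2*S²))
C(26 - 1*(-2))*(-11) = (9 - 9*(26 - 1*(-2)) + 2*(26 - 1*(-2))³)*(-11) = (9 - 9*(26 + 2) + 2*(26 + 2)³)*(-11) = (9 - 9*28 + 2*28³)*(-11) = (9 - 252 + 2*21952)*(-11) = (9 - 252 + 43904)*(-11) = 43661*(-11) = -480271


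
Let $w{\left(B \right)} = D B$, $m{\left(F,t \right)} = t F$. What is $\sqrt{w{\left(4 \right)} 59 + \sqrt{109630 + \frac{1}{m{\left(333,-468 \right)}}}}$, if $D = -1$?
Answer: $\frac{\sqrt{-1965643056 + 962 \sqrt{8217970482839}}}{2886} \approx 9.7521$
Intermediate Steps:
$m{\left(F,t \right)} = F t$
$w{\left(B \right)} = - B$
$\sqrt{w{\left(4 \right)} 59 + \sqrt{109630 + \frac{1}{m{\left(333,-468 \right)}}}} = \sqrt{\left(-1\right) 4 \cdot 59 + \sqrt{109630 + \frac{1}{333 \left(-468\right)}}} = \sqrt{\left(-4\right) 59 + \sqrt{109630 + \frac{1}{-155844}}} = \sqrt{-236 + \sqrt{109630 - \frac{1}{155844}}} = \sqrt{-236 + \sqrt{\frac{17085177719}{155844}}} = \sqrt{-236 + \frac{\sqrt{8217970482839}}{8658}}$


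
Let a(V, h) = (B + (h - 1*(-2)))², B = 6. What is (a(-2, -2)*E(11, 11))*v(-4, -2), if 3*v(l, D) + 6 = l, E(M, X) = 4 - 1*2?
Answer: -240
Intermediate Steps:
E(M, X) = 2 (E(M, X) = 4 - 2 = 2)
v(l, D) = -2 + l/3
a(V, h) = (8 + h)² (a(V, h) = (6 + (h - 1*(-2)))² = (6 + (h + 2))² = (6 + (2 + h))² = (8 + h)²)
(a(-2, -2)*E(11, 11))*v(-4, -2) = ((8 - 2)²*2)*(-2 + (⅓)*(-4)) = (6²*2)*(-2 - 4/3) = (36*2)*(-10/3) = 72*(-10/3) = -240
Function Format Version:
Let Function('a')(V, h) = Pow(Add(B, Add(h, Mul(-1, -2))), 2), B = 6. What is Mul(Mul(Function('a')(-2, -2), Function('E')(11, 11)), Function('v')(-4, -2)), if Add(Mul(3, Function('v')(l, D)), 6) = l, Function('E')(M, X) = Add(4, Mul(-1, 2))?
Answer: -240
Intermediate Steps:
Function('E')(M, X) = 2 (Function('E')(M, X) = Add(4, -2) = 2)
Function('v')(l, D) = Add(-2, Mul(Rational(1, 3), l))
Function('a')(V, h) = Pow(Add(8, h), 2) (Function('a')(V, h) = Pow(Add(6, Add(h, Mul(-1, -2))), 2) = Pow(Add(6, Add(h, 2)), 2) = Pow(Add(6, Add(2, h)), 2) = Pow(Add(8, h), 2))
Mul(Mul(Function('a')(-2, -2), Function('E')(11, 11)), Function('v')(-4, -2)) = Mul(Mul(Pow(Add(8, -2), 2), 2), Add(-2, Mul(Rational(1, 3), -4))) = Mul(Mul(Pow(6, 2), 2), Add(-2, Rational(-4, 3))) = Mul(Mul(36, 2), Rational(-10, 3)) = Mul(72, Rational(-10, 3)) = -240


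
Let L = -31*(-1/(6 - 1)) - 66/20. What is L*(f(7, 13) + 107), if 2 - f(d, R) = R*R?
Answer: -174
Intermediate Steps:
f(d, R) = 2 - R**2 (f(d, R) = 2 - R*R = 2 - R**2)
L = 29/10 (L = -31/(5*(-1)) - 66*1/20 = -31/(-5) - 33/10 = -31*(-1/5) - 33/10 = 31/5 - 33/10 = 29/10 ≈ 2.9000)
L*(f(7, 13) + 107) = 29*((2 - 1*13**2) + 107)/10 = 29*((2 - 1*169) + 107)/10 = 29*((2 - 169) + 107)/10 = 29*(-167 + 107)/10 = (29/10)*(-60) = -174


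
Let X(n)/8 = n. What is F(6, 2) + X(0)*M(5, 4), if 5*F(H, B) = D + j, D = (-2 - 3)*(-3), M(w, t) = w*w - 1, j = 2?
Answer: 17/5 ≈ 3.4000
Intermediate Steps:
X(n) = 8*n
M(w, t) = -1 + w² (M(w, t) = w² - 1 = -1 + w²)
D = 15 (D = -5*(-3) = 15)
F(H, B) = 17/5 (F(H, B) = (15 + 2)/5 = (⅕)*17 = 17/5)
F(6, 2) + X(0)*M(5, 4) = 17/5 + (8*0)*(-1 + 5²) = 17/5 + 0*(-1 + 25) = 17/5 + 0*24 = 17/5 + 0 = 17/5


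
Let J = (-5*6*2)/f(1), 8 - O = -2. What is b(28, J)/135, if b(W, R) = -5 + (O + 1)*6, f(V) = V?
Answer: 61/135 ≈ 0.45185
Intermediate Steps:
O = 10 (O = 8 - 1*(-2) = 8 + 2 = 10)
J = -60 (J = (-5*6*2)/1 = -30*2*1 = -60*1 = -60)
b(W, R) = 61 (b(W, R) = -5 + (10 + 1)*6 = -5 + 11*6 = -5 + 66 = 61)
b(28, J)/135 = 61/135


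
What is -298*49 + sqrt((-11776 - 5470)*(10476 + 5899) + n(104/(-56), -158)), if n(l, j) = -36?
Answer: -14602 + 17*I*sqrt(977174) ≈ -14602.0 + 16805.0*I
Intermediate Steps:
-298*49 + sqrt((-11776 - 5470)*(10476 + 5899) + n(104/(-56), -158)) = -298*49 + sqrt((-11776 - 5470)*(10476 + 5899) - 36) = -14602 + sqrt(-17246*16375 - 36) = -14602 + sqrt(-282403250 - 36) = -14602 + sqrt(-282403286) = -14602 + 17*I*sqrt(977174)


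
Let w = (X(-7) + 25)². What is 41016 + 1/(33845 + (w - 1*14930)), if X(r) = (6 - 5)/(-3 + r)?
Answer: 80124797116/1953501 ≈ 41016.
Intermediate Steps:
X(r) = 1/(-3 + r)
w = 62001/100 (w = (1/(-3 - 7) + 25)² = (1/(-10) + 25)² = (-⅒ + 25)² = (249/10)² = 62001/100 ≈ 620.01)
41016 + 1/(33845 + (w - 1*14930)) = 41016 + 1/(33845 + (62001/100 - 1*14930)) = 41016 + 1/(33845 + (62001/100 - 14930)) = 41016 + 1/(33845 - 1430999/100) = 41016 + 1/(1953501/100) = 41016 + 100/1953501 = 80124797116/1953501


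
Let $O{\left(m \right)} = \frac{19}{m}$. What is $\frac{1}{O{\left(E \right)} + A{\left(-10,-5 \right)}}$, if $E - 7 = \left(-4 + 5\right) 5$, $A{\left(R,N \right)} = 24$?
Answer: $\frac{12}{307} \approx 0.039088$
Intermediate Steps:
$E = 12$ ($E = 7 + \left(-4 + 5\right) 5 = 7 + 1 \cdot 5 = 7 + 5 = 12$)
$\frac{1}{O{\left(E \right)} + A{\left(-10,-5 \right)}} = \frac{1}{\frac{19}{12} + 24} = \frac{1}{\frac{307}{12}} = \frac{12}{307}$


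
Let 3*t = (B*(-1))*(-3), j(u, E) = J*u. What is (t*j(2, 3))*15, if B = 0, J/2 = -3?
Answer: 0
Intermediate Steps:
J = -6 (J = 2*(-3) = -6)
j(u, E) = -6*u
t = 0 (t = ((0*(-1))*(-3))/3 = (0*(-3))/3 = (⅓)*0 = 0)
(t*j(2, 3))*15 = (0*(-6*2))*15 = (0*(-12))*15 = 0*15 = 0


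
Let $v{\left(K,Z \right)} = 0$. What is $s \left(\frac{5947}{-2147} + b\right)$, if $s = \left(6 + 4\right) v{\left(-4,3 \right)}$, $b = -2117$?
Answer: $0$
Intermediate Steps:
$s = 0$ ($s = \left(6 + 4\right) 0 = 10 \cdot 0 = 0$)
$s \left(\frac{5947}{-2147} + b\right) = 0 \left(\frac{5947}{-2147} - 2117\right) = 0 \left(5947 \left(- \frac{1}{2147}\right) - 2117\right) = 0 \left(- \frac{313}{113} - 2117\right) = 0 \left(- \frac{239534}{113}\right) = 0$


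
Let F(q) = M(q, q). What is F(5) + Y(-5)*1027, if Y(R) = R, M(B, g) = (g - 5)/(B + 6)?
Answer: -5135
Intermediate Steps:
M(B, g) = (-5 + g)/(6 + B)
F(q) = (-5 + q)/(6 + q)
F(5) + Y(-5)*1027 = (-5 + 5)/(6 + 5) - 5*1027 = 0/11 - 5135 = (1/11)*0 - 5135 = 0 - 5135 = -5135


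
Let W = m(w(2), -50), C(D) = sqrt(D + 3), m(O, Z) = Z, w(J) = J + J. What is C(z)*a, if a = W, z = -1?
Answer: -50*sqrt(2) ≈ -70.711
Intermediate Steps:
w(J) = 2*J
C(D) = sqrt(3 + D)
W = -50
a = -50
C(z)*a = sqrt(3 - 1)*(-50) = sqrt(2)*(-50) = -50*sqrt(2)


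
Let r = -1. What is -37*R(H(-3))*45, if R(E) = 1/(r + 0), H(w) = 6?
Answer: 1665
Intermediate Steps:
R(E) = -1 (R(E) = 1/(-1 + 0) = 1/(-1) = -1)
-37*R(H(-3))*45 = -37*(-1)*45 = 37*45 = 1665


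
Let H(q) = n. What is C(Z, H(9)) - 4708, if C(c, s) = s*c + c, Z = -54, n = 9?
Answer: -5248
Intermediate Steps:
H(q) = 9
C(c, s) = c + c*s (C(c, s) = c*s + c = c + c*s)
C(Z, H(9)) - 4708 = -54*(1 + 9) - 4708 = -54*10 - 4708 = -540 - 4708 = -5248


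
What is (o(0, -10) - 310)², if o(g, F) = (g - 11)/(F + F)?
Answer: 38303721/400 ≈ 95759.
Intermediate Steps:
o(g, F) = (-11 + g)/(2*F) (o(g, F) = (-11 + g)/((2*F)) = (-11 + g)*(1/(2*F)) = (-11 + g)/(2*F))
(o(0, -10) - 310)² = ((½)*(-11 + 0)/(-10) - 310)² = ((½)*(-⅒)*(-11) - 310)² = (11/20 - 310)² = (-6189/20)² = 38303721/400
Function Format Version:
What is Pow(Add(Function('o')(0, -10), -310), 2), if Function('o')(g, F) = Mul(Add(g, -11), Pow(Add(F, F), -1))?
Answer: Rational(38303721, 400) ≈ 95759.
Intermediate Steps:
Function('o')(g, F) = Mul(Rational(1, 2), Pow(F, -1), Add(-11, g)) (Function('o')(g, F) = Mul(Add(-11, g), Pow(Mul(2, F), -1)) = Mul(Add(-11, g), Mul(Rational(1, 2), Pow(F, -1))) = Mul(Rational(1, 2), Pow(F, -1), Add(-11, g)))
Pow(Add(Function('o')(0, -10), -310), 2) = Pow(Add(Mul(Rational(1, 2), Pow(-10, -1), Add(-11, 0)), -310), 2) = Pow(Add(Mul(Rational(1, 2), Rational(-1, 10), -11), -310), 2) = Pow(Add(Rational(11, 20), -310), 2) = Pow(Rational(-6189, 20), 2) = Rational(38303721, 400)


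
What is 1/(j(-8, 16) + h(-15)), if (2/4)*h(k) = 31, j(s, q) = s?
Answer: 1/54 ≈ 0.018519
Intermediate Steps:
h(k) = 62 (h(k) = 2*31 = 62)
1/(j(-8, 16) + h(-15)) = 1/(-8 + 62) = 1/54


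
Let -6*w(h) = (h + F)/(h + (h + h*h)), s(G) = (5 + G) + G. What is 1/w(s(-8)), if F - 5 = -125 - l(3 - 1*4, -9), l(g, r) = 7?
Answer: 99/23 ≈ 4.3043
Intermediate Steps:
s(G) = 5 + 2*G
F = -127 (F = 5 + (-125 - 1*7) = 5 + (-125 - 7) = 5 - 132 = -127)
w(h) = -(-127 + h)/(6*(h**2 + 2*h)) (w(h) = -(h - 127)/(6*(h + (h + h*h))) = -(-127 + h)/(6*(h + (h + h**2))) = -(-127 + h)/(6*(h**2 + 2*h)))
1/w(s(-8)) = 1/((127 - (5 + 2*(-8)))/(6*(5 + 2*(-8))*(2 + (5 + 2*(-8))))) = 1/((127 - (5 - 16))/(6*(5 - 16)*(2 + (5 - 16)))) = 1/((1/6)*(127 - 1*(-11))/(-11*(2 - 11))) = 1/((1/6)*(-1/11)*(127 + 11)/(-9)) = 1/((1/6)*(-1/11)*(-1/9)*138) = 1/(23/99) = 99/23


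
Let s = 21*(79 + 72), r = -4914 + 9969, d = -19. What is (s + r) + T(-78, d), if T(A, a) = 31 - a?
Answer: 8276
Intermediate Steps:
r = 5055
s = 3171 (s = 21*151 = 3171)
(s + r) + T(-78, d) = (3171 + 5055) + (31 - 1*(-19)) = 8226 + (31 + 19) = 8226 + 50 = 8276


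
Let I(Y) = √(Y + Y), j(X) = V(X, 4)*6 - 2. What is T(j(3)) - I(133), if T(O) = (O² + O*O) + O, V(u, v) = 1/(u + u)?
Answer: 1 - √266 ≈ -15.310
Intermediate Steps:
V(u, v) = 1/(2*u)
j(X) = -2 + 3/X (j(X) = (1/(2*X))*6 - 2 = 3/X - 2 = -2 + 3/X)
I(Y) = √2*√Y (I(Y) = √(2*Y) = √2*√Y)
T(O) = O + 2*O² (T(O) = (O² + O²) + O = 2*O² + O = O + 2*O²)
T(j(3)) - I(133) = (-2 + 3/3)*(1 + 2*(-2 + 3/3)) - √2*√133 = (-2 + 3*(⅓))*(1 + 2*(-2 + 3*(⅓))) - √266 = (-2 + 1)*(1 + 2*(-2 + 1)) - √266 = -(1 + 2*(-1)) - √266 = -(1 - 2) - √266 = -1*(-1) - √266 = 1 - √266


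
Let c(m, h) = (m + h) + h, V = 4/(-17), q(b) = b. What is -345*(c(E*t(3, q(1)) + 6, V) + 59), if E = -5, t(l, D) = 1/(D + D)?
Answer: -727605/34 ≈ -21400.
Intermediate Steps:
t(l, D) = 1/(2*D)
V = -4/17 (V = 4*(-1/17) = -4/17 ≈ -0.23529)
c(m, h) = m + 2*h (c(m, h) = (h + m) + h = m + 2*h)
-345*(c(E*t(3, q(1)) + 6, V) + 59) = -345*(((-5/(2*1) + 6) + 2*(-4/17)) + 59) = -345*(((-5/2 + 6) - 8/17) + 59) = -345*((7/2 - 8/17) + 59) = -345*(103/34 + 59) = -345*2109/34 = -727605/34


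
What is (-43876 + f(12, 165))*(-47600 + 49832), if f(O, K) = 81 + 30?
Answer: -97683480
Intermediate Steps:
f(O, K) = 111
(-43876 + f(12, 165))*(-47600 + 49832) = (-43876 + 111)*(-47600 + 49832) = -43765*2232 = -97683480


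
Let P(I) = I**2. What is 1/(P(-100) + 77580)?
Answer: 1/87580 ≈ 1.1418e-5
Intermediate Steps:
1/(P(-100) + 77580) = 1/((-100)**2 + 77580) = 1/(10000 + 77580) = 1/87580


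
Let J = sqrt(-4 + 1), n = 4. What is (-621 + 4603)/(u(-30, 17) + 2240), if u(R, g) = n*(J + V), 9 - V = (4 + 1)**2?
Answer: 541552/295939 - 1991*I*sqrt(3)/591878 ≈ 1.8299 - 0.0058264*I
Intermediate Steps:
J = I*sqrt(3) (J = sqrt(-3) = I*sqrt(3) ≈ 1.732*I)
V = -16 (V = 9 - (4 + 1)**2 = 9 - 1*5**2 = 9 - 1*25 = 9 - 25 = -16)
u(R, g) = -64 + 4*I*sqrt(3) (u(R, g) = 4*(I*sqrt(3) - 16) = 4*(-16 + I*sqrt(3)) = -64 + 4*I*sqrt(3))
(-621 + 4603)/(u(-30, 17) + 2240) = (-621 + 4603)/((-64 + 4*I*sqrt(3)) + 2240) = 3982/(2176 + 4*I*sqrt(3))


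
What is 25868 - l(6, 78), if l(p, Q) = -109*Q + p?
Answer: 34364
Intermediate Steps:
l(p, Q) = p - 109*Q
25868 - l(6, 78) = 25868 - (6 - 109*78) = 25868 - (6 - 8502) = 25868 - 1*(-8496) = 25868 + 8496 = 34364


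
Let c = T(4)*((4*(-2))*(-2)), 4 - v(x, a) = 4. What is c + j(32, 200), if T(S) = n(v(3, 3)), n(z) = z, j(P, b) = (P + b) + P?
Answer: 264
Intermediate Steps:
v(x, a) = 0 (v(x, a) = 4 - 1*4 = 4 - 4 = 0)
j(P, b) = b + 2*P
T(S) = 0
c = 0 (c = 0*((4*(-2))*(-2)) = 0*(-8*(-2)) = 0*16 = 0)
c + j(32, 200) = 0 + (200 + 2*32) = 0 + (200 + 64) = 0 + 264 = 264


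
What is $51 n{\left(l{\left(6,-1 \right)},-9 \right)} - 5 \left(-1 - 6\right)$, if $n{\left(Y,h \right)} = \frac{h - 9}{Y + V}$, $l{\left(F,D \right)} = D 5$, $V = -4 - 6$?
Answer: $\frac{481}{5} \approx 96.2$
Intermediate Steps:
$V = -10$
$l{\left(F,D \right)} = 5 D$
$n{\left(Y,h \right)} = \frac{-9 + h}{-10 + Y}$ ($n{\left(Y,h \right)} = \frac{h - 9}{Y - 10} = \frac{-9 + h}{-10 + Y}$)
$51 n{\left(l{\left(6,-1 \right)},-9 \right)} - 5 \left(-1 - 6\right) = 51 \frac{-9 - 9}{-10 + 5 \left(-1\right)} - 5 \left(-1 - 6\right) = 51 \frac{1}{-10 - 5} \left(-18\right) - -35 = 51 \frac{1}{-15} \left(-18\right) + 35 = 51 \left(\left(- \frac{1}{15}\right) \left(-18\right)\right) + 35 = 51 \cdot \frac{6}{5} + 35 = \frac{306}{5} + 35 = \frac{481}{5}$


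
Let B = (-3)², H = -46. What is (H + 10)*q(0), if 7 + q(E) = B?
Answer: -72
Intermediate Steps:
B = 9
q(E) = 2 (q(E) = -7 + 9 = 2)
(H + 10)*q(0) = (-46 + 10)*2 = -36*2 = -72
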